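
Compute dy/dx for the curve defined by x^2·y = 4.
Apply d/dx to both sides, remembering that y depends on x. Each occurrence of y therefore brings in a y' = dy/dx via the chain rule.

With F(x, y) equal to the left-hand side minus the right, differentiate F term by term:
  d/dx[x^2y] = x^2·y' + 2xy
  d/dx[-4] = 0
Adding these up, d/dx[F] = 0 becomes
  (2xy) + (x^2)·y' = 0,
so isolating y',
  dy/dx = -(2xy)/(x^2) = -2y/x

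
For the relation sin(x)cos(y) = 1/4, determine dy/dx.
Take d/dx of both sides. Since y is implicitly a function of x, the chain rule attaches a y' = dy/dx factor whenever we differentiate through y.

Set F(x, y) = (left side) − (right side), so the curve is F = 0. Differentiating each term of F:
  d/dx[sin(x)·cos(y)] = -y'·sin(x)·sin(y) + cos(x)·cos(y)
  d/dx[-1/4] = 0

Collecting, the y'-free part is the partial derivative in x and the y' coefficient is the partial derivative in y:
  ∂F/∂x = cos(x)·cos(y)
  ∂F/∂y = -sin(x)·sin(y)

so d/dx[F(x, y(x))] = ∂F/∂x + (∂F/∂y)·y' = 0. Rearranging,
  dy/dx = -(∂F/∂x)/(∂F/∂y) = -(cos(x)·cos(y))/(-sin(x)·sin(y)) = 1/(tan(x)·tan(y))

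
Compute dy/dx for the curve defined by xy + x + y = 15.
Differentiate the relation implicitly: treat y = y(x) and apply the chain rule, so every y-derivative picks up a y' = dy/dx factor.

With everything moved to the left-hand side, differentiate term by term:
  d/dx[xy] = x·y' + y
  d/dx[x] = 1
  d/dx[y] = y'
  d/dx[-15] = 0

Separating the contributions that come from x directly and those that come through y:
  without y':      y + 1
  multiplying y':  x + 1

so (y + 1) + (x + 1)·y' = 0, and therefore
  dy/dx = -(y + 1)/(x + 1) = (-y - 1)/(x + 1)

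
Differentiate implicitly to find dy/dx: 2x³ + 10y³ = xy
Differentiate both sides with respect to x, treating y as y(x). By the chain rule, any term containing y contributes a factor of y' = dy/dx when we differentiate it.

Move every term to one side and write the relation as F(x, y) = 0. Term by term,
  d/dx[2x^3] = 6x^2
  d/dx[-xy] = -x·y' - y
  d/dx[10y^3] = 30y^2·y'

The pieces without y' make up ∂F/∂x and the coefficient of y' is ∂F/∂y:
  ∂F/∂x = 6x^2 - y,
  ∂F/∂y = -x + 30y^2.

Since d/dx[F] = ∂F/∂x + (∂F/∂y)·y' = 0, solve for y':
  (∂F/∂y)·y' = -∂F/∂x
  dy/dx = -(∂F/∂x)/(∂F/∂y) = -(6x^2 - y)/(-x + 30y^2) = (6x^2 - y)/(x - 30y^2)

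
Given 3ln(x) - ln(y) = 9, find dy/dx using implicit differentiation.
Differentiate both sides with respect to x, treating y as y(x). By the chain rule, any term containing y contributes a factor of y' = dy/dx when we differentiate it.

Move every term to one side and write the relation as F(x, y) = 0. Term by term,
  d/dx[3ln(x)] = 3/x
  d/dx[-ln(y)] = -y'/y
  d/dx[-9] = 0

The pieces without y' make up ∂F/∂x and the coefficient of y' is ∂F/∂y:
  ∂F/∂x = 3/x,
  ∂F/∂y = -1/y.

Since d/dx[F] = ∂F/∂x + (∂F/∂y)·y' = 0, solve for y':
  (∂F/∂y)·y' = -∂F/∂x
  dy/dx = -(∂F/∂x)/(∂F/∂y) = -(3/x)/(-1/y) = 3y/x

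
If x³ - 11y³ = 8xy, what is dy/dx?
Take d/dx of both sides. Since y is implicitly a function of x, the chain rule attaches a y' = dy/dx factor whenever we differentiate through y.

Set F(x, y) = (left side) − (right side), so the curve is F = 0. Differentiating each term of F:
  d/dx[x^3] = 3x^2
  d/dx[-8xy] = -8x·y' - 8y
  d/dx[-11y^3] = -33y^2·y'

Collecting, the y'-free part is the partial derivative in x and the y' coefficient is the partial derivative in y:
  ∂F/∂x = 3x^2 - 8y
  ∂F/∂y = -8x - 33y^2

so d/dx[F(x, y(x))] = ∂F/∂x + (∂F/∂y)·y' = 0. Rearranging,
  dy/dx = -(∂F/∂x)/(∂F/∂y) = -(3x^2 - 8y)/(-8x - 33y^2) = (3x^2 - 8y)/(8x + 33y^2)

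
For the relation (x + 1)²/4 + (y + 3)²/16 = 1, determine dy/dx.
Apply d/dx to both sides, remembering that y depends on x. Each occurrence of y therefore brings in a y' = dy/dx via the chain rule.

With F(x, y) equal to the left-hand side minus the right, differentiate F term by term:
  d/dx[(x + 1)^2/4] = x/2 + 1/2
  d/dx[(y + 3)^2/16] = y'(y + 3)/8
  d/dx[-1] = 0
Adding these up, d/dx[F] = 0 becomes
  (x/2 + 1/2) + (y/8 + 3/8)·y' = 0,
so isolating y',
  dy/dx = -(x/2 + 1/2)/(y/8 + 3/8)
        = -((x + 1)/2)/((y + 3)/8) = 4(-x - 1)/(y + 3)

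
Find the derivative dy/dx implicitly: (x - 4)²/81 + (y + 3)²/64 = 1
Differentiate the relation implicitly: treat y = y(x) and apply the chain rule, so every y-derivative picks up a y' = dy/dx factor.

With everything moved to the left-hand side, differentiate term by term:
  d/dx[(x - 4)^2/81] = 2x/81 - 8/81
  d/dx[(y + 3)^2/64] = y'(y + 3)/32
  d/dx[-1] = 0

Separating the contributions that come from x directly and those that come through y:
  without y':      2x/81 - 8/81
  multiplying y':  y/32 + 3/32

so (2x/81 - 8/81) + (y/32 + 3/32)·y' = 0, and therefore
  dy/dx = -(2x/81 - 8/81)/(y/32 + 3/32)
        = -(2(x - 4)/81)/((y + 3)/32) = 64(4 - x)/(81(y + 3))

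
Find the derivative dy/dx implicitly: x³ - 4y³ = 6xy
Differentiate the relation implicitly: treat y = y(x) and apply the chain rule, so every y-derivative picks up a y' = dy/dx factor.

With everything moved to the left-hand side, differentiate term by term:
  d/dx[x^3] = 3x^2
  d/dx[-6xy] = -6x·y' - 6y
  d/dx[-4y^3] = -12y^2·y'

Separating the contributions that come from x directly and those that come through y:
  without y':      3x^2 - 6y
  multiplying y':  -6x - 12y^2

so (3x^2 - 6y) + (-6x - 12y^2)·y' = 0, and therefore
  dy/dx = -(3x^2 - 6y)/(-6x - 12y^2) = (x^2/2 - y)/(x + 2y^2)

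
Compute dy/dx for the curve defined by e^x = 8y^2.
Take d/dx of both sides. Since y is implicitly a function of x, the chain rule attaches a y' = dy/dx factor whenever we differentiate through y.

Set F(x, y) = (left side) − (right side), so the curve is F = 0. Differentiating each term of F:
  d/dx[-8y^2] = -16y·y'
  d/dx[e^(x)] = e^(x)

Collecting, the y'-free part is the partial derivative in x and the y' coefficient is the partial derivative in y:
  ∂F/∂x = e^(x)
  ∂F/∂y = -16y

so d/dx[F(x, y(x))] = ∂F/∂x + (∂F/∂y)·y' = 0. Rearranging,
  dy/dx = -(∂F/∂x)/(∂F/∂y) = -(e^(x))/(-16y) = e^(x)/(16y)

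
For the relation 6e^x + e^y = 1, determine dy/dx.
Apply d/dx to both sides, remembering that y depends on x. Each occurrence of y therefore brings in a y' = dy/dx via the chain rule.

With F(x, y) equal to the left-hand side minus the right, differentiate F term by term:
  d/dx[6e^(x)] = 6e^(x)
  d/dx[e^(y)] = y'·e^(y)
  d/dx[-1] = 0
Adding these up, d/dx[F] = 0 becomes
  (6e^(x)) + (e^(y))·y' = 0,
so isolating y',
  dy/dx = -(6e^(x))/(e^(y)) = -6e^(x - y)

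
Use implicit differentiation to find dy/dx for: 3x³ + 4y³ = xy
Differentiate the relation implicitly: treat y = y(x) and apply the chain rule, so every y-derivative picks up a y' = dy/dx factor.

With everything moved to the left-hand side, differentiate term by term:
  d/dx[3x^3] = 9x^2
  d/dx[-xy] = -x·y' - y
  d/dx[4y^3] = 12y^2·y'

Separating the contributions that come from x directly and those that come through y:
  without y':      9x^2 - y
  multiplying y':  -x + 12y^2

so (9x^2 - y) + (-x + 12y^2)·y' = 0, and therefore
  dy/dx = -(9x^2 - y)/(-x + 12y^2) = (9x^2 - y)/(x - 12y^2)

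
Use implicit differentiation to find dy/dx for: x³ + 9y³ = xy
Apply d/dx to both sides, remembering that y depends on x. Each occurrence of y therefore brings in a y' = dy/dx via the chain rule.

With F(x, y) equal to the left-hand side minus the right, differentiate F term by term:
  d/dx[x^3] = 3x^2
  d/dx[-xy] = -x·y' - y
  d/dx[9y^3] = 27y^2·y'
Adding these up, d/dx[F] = 0 becomes
  (3x^2 - y) + (-x + 27y^2)·y' = 0,
so isolating y',
  dy/dx = -(3x^2 - y)/(-x + 27y^2) = (3x^2 - y)/(x - 27y^2)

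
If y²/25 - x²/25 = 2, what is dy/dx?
Differentiate both sides with respect to x, treating y as y(x). By the chain rule, any term containing y contributes a factor of y' = dy/dx when we differentiate it.

Move every term to one side and write the relation as F(x, y) = 0. Term by term,
  d/dx[-x^2/25] = -2x/25
  d/dx[y^2/25] = 2y·y'/25
  d/dx[-2] = 0

The pieces without y' make up ∂F/∂x and the coefficient of y' is ∂F/∂y:
  ∂F/∂x = -2x/25,
  ∂F/∂y = 2y/25.

Since d/dx[F] = ∂F/∂x + (∂F/∂y)·y' = 0, solve for y':
  (∂F/∂y)·y' = -∂F/∂x
  dy/dx = -(∂F/∂x)/(∂F/∂y) = -(-2x/25)/(2y/25) = x/y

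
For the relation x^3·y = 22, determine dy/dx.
Take d/dx of both sides. Since y is implicitly a function of x, the chain rule attaches a y' = dy/dx factor whenever we differentiate through y.

Set F(x, y) = (left side) − (right side), so the curve is F = 0. Differentiating each term of F:
  d/dx[x^3y] = x^3·y' + 3x^2y
  d/dx[-22] = 0

Collecting, the y'-free part is the partial derivative in x and the y' coefficient is the partial derivative in y:
  ∂F/∂x = 3x^2y
  ∂F/∂y = x^3

so d/dx[F(x, y(x))] = ∂F/∂x + (∂F/∂y)·y' = 0. Rearranging,
  dy/dx = -(∂F/∂x)/(∂F/∂y) = -(3x^2y)/(x^3) = -3y/x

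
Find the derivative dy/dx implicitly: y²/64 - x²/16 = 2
Apply d/dx to both sides, remembering that y depends on x. Each occurrence of y therefore brings in a y' = dy/dx via the chain rule.

With F(x, y) equal to the left-hand side minus the right, differentiate F term by term:
  d/dx[-x^2/16] = -x/8
  d/dx[y^2/64] = y·y'/32
  d/dx[-2] = 0
Adding these up, d/dx[F] = 0 becomes
  (-x/8) + (y/32)·y' = 0,
so isolating y',
  dy/dx = -(-x/8)/(y/32) = 4x/y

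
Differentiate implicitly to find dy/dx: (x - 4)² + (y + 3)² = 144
Take d/dx of both sides. Since y is implicitly a function of x, the chain rule attaches a y' = dy/dx factor whenever we differentiate through y.

Set F(x, y) = (left side) − (right side), so the curve is F = 0. Differentiating each term of F:
  d/dx[(x - 4)^2] = 2x - 8
  d/dx[(y + 3)^2] = 2·y'(y + 3)
  d/dx[-144] = 0

Collecting, the y'-free part is the partial derivative in x and the y' coefficient is the partial derivative in y:
  ∂F/∂x = 2x - 8
  ∂F/∂y = 2y + 6

so d/dx[F(x, y(x))] = ∂F/∂x + (∂F/∂y)·y' = 0. Rearranging,
  dy/dx = -(∂F/∂x)/(∂F/∂y) = -(2x - 8)/(2y + 6) = (4 - x)/(y + 3)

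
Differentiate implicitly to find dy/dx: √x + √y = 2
Take d/dx of both sides. Since y is implicitly a function of x, the chain rule attaches a y' = dy/dx factor whenever we differentiate through y.

Set F(x, y) = (left side) − (right side), so the curve is F = 0. Differentiating each term of F:
  d/dx[√(x)] = 1/(2√(x))
  d/dx[√(y)] = y'/(2√(y))
  d/dx[-2] = 0

Collecting, the y'-free part is the partial derivative in x and the y' coefficient is the partial derivative in y:
  ∂F/∂x = 1/(2√(x))
  ∂F/∂y = 1/(2√(y))

so d/dx[F(x, y(x))] = ∂F/∂x + (∂F/∂y)·y' = 0. Rearranging,
  dy/dx = -(∂F/∂x)/(∂F/∂y) = -(1/(2√(x)))/(1/(2√(y))) = -√(y)/√(x)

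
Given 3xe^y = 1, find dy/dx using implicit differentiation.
Apply d/dx to both sides, remembering that y depends on x. Each occurrence of y therefore brings in a y' = dy/dx via the chain rule.

With F(x, y) equal to the left-hand side minus the right, differentiate F term by term:
  d/dx[3x·e^(y)] = 3x·y'·e^(y) + 3e^(y)
  d/dx[-1] = 0
Adding these up, d/dx[F] = 0 becomes
  (3e^(y)) + (3x·e^(y))·y' = 0,
so isolating y',
  dy/dx = -(3e^(y))/(3x·e^(y)) = -1/x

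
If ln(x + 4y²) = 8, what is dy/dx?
Differentiate the relation implicitly: treat y = y(x) and apply the chain rule, so every y-derivative picks up a y' = dy/dx factor.

With everything moved to the left-hand side, differentiate term by term:
  d/dx[ln(x + 4y^2)] = (8y·y' + 1)/(x + 4y^2)
  d/dx[-8] = 0

Separating the contributions that come from x directly and those that come through y:
  without y':      1/(x + 4y^2)
  multiplying y':  8y/(x + 4y^2)

so (1/(x + 4y^2)) + (8y/(x + 4y^2))·y' = 0, and therefore
  dy/dx = -(1/(x + 4y^2))/(8y/(x + 4y^2)) = -1/(8y)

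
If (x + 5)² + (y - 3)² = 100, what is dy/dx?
Apply d/dx to both sides, remembering that y depends on x. Each occurrence of y therefore brings in a y' = dy/dx via the chain rule.

With F(x, y) equal to the left-hand side minus the right, differentiate F term by term:
  d/dx[(x + 5)^2] = 2x + 10
  d/dx[(y - 3)^2] = 2·y'(y - 3)
  d/dx[-100] = 0
Adding these up, d/dx[F] = 0 becomes
  (2x + 10) + (2y - 6)·y' = 0,
so isolating y',
  dy/dx = -(2x + 10)/(2y - 6) = (-x - 5)/(y - 3)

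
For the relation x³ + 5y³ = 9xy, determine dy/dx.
Differentiate the relation implicitly: treat y = y(x) and apply the chain rule, so every y-derivative picks up a y' = dy/dx factor.

With everything moved to the left-hand side, differentiate term by term:
  d/dx[x^3] = 3x^2
  d/dx[-9xy] = -9x·y' - 9y
  d/dx[5y^3] = 15y^2·y'

Separating the contributions that come from x directly and those that come through y:
  without y':      3x^2 - 9y
  multiplying y':  -9x + 15y^2

so (3x^2 - 9y) + (-9x + 15y^2)·y' = 0, and therefore
  dy/dx = -(3x^2 - 9y)/(-9x + 15y^2) = (x^2 - 3y)/(3x - 5y^2)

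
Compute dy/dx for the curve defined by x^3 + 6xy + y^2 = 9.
Differentiate both sides with respect to x, treating y as y(x). By the chain rule, any term containing y contributes a factor of y' = dy/dx when we differentiate it.

Move every term to one side and write the relation as F(x, y) = 0. Term by term,
  d/dx[x^3] = 3x^2
  d/dx[6xy] = 6x·y' + 6y
  d/dx[y^2] = 2y·y'
  d/dx[-9] = 0

The pieces without y' make up ∂F/∂x and the coefficient of y' is ∂F/∂y:
  ∂F/∂x = 3x^2 + 6y,
  ∂F/∂y = 6x + 2y.

Since d/dx[F] = ∂F/∂x + (∂F/∂y)·y' = 0, solve for y':
  (∂F/∂y)·y' = -∂F/∂x
  dy/dx = -(∂F/∂x)/(∂F/∂y) = -(3x^2 + 6y)/(6x + 2y) = 3(-x^2 - 2y)/(2(3x + y))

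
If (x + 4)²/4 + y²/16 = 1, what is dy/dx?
Apply d/dx to both sides, remembering that y depends on x. Each occurrence of y therefore brings in a y' = dy/dx via the chain rule.

With F(x, y) equal to the left-hand side minus the right, differentiate F term by term:
  d/dx[y^2/16] = y·y'/8
  d/dx[(x + 4)^2/4] = x/2 + 2
  d/dx[-1] = 0
Adding these up, d/dx[F] = 0 becomes
  (x/2 + 2) + (y/8)·y' = 0,
so isolating y',
  dy/dx = -(x/2 + 2)/(y/8)
        = -((x + 4)/2)/(y/8) = 4(-x - 4)/y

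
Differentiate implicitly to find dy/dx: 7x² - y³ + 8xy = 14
Differentiate both sides with respect to x, treating y as y(x). By the chain rule, any term containing y contributes a factor of y' = dy/dx when we differentiate it.

Move every term to one side and write the relation as F(x, y) = 0. Term by term,
  d/dx[7x^2] = 14x
  d/dx[8xy] = 8x·y' + 8y
  d/dx[-y^3] = -3y^2·y'
  d/dx[-14] = 0

The pieces without y' make up ∂F/∂x and the coefficient of y' is ∂F/∂y:
  ∂F/∂x = 14x + 8y,
  ∂F/∂y = 8x - 3y^2.

Since d/dx[F] = ∂F/∂x + (∂F/∂y)·y' = 0, solve for y':
  (∂F/∂y)·y' = -∂F/∂x
  dy/dx = -(∂F/∂x)/(∂F/∂y) = -(14x + 8y)/(8x - 3y^2) = 2(-7x - 4y)/(8x - 3y^2)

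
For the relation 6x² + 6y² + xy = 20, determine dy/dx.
Differentiate the relation implicitly: treat y = y(x) and apply the chain rule, so every y-derivative picks up a y' = dy/dx factor.

With everything moved to the left-hand side, differentiate term by term:
  d/dx[6x^2] = 12x
  d/dx[xy] = x·y' + y
  d/dx[6y^2] = 12y·y'
  d/dx[-20] = 0

Separating the contributions that come from x directly and those that come through y:
  without y':      12x + y
  multiplying y':  x + 12y

so (12x + y) + (x + 12y)·y' = 0, and therefore
  dy/dx = -(12x + y)/(x + 12y) = (-12x - y)/(x + 12y)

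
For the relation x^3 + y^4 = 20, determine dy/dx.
Apply d/dx to both sides, remembering that y depends on x. Each occurrence of y therefore brings in a y' = dy/dx via the chain rule.

With F(x, y) equal to the left-hand side minus the right, differentiate F term by term:
  d/dx[x^3] = 3x^2
  d/dx[y^4] = 4y^3·y'
  d/dx[-20] = 0
Adding these up, d/dx[F] = 0 becomes
  (3x^2) + (4y^3)·y' = 0,
so isolating y',
  dy/dx = -(3x^2)/(4y^3) = -3x^2/(4y^3)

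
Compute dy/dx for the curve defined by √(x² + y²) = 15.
Apply d/dx to both sides, remembering that y depends on x. Each occurrence of y therefore brings in a y' = dy/dx via the chain rule.

With F(x, y) equal to the left-hand side minus the right, differentiate F term by term:
  d/dx[√(x^2 + y^2)] = (x + y·y')/√(x^2 + y^2)
  d/dx[-15] = 0
Adding these up, d/dx[F] = 0 becomes
  (x/√(x^2 + y^2)) + (y/√(x^2 + y^2))·y' = 0,
so isolating y',
  dy/dx = -(x/√(x^2 + y^2))/(y/√(x^2 + y^2)) = -x/y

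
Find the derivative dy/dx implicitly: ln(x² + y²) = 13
Apply d/dx to both sides, remembering that y depends on x. Each occurrence of y therefore brings in a y' = dy/dx via the chain rule.

With F(x, y) equal to the left-hand side minus the right, differentiate F term by term:
  d/dx[ln(x^2 + y^2)] = (2x + 2y·y')/(x^2 + y^2)
  d/dx[-13] = 0
Adding these up, d/dx[F] = 0 becomes
  (2x/(x^2 + y^2)) + (2y/(x^2 + y^2))·y' = 0,
so isolating y',
  dy/dx = -(2x/(x^2 + y^2))/(2y/(x^2 + y^2)) = -x/y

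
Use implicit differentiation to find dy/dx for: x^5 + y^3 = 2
Take d/dx of both sides. Since y is implicitly a function of x, the chain rule attaches a y' = dy/dx factor whenever we differentiate through y.

Set F(x, y) = (left side) − (right side), so the curve is F = 0. Differentiating each term of F:
  d/dx[x^5] = 5x^4
  d/dx[y^3] = 3y^2·y'
  d/dx[-2] = 0

Collecting, the y'-free part is the partial derivative in x and the y' coefficient is the partial derivative in y:
  ∂F/∂x = 5x^4
  ∂F/∂y = 3y^2

so d/dx[F(x, y(x))] = ∂F/∂x + (∂F/∂y)·y' = 0. Rearranging,
  dy/dx = -(∂F/∂x)/(∂F/∂y) = -(5x^4)/(3y^2) = -5x^4/(3y^2)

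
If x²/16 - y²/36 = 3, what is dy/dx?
Apply d/dx to both sides, remembering that y depends on x. Each occurrence of y therefore brings in a y' = dy/dx via the chain rule.

With F(x, y) equal to the left-hand side minus the right, differentiate F term by term:
  d/dx[x^2/16] = x/8
  d/dx[-y^2/36] = -y·y'/18
  d/dx[-3] = 0
Adding these up, d/dx[F] = 0 becomes
  (x/8) + (-y/18)·y' = 0,
so isolating y',
  dy/dx = -(x/8)/(-y/18) = 9x/(4y)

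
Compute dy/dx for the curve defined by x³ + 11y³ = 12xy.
Differentiate the relation implicitly: treat y = y(x) and apply the chain rule, so every y-derivative picks up a y' = dy/dx factor.

With everything moved to the left-hand side, differentiate term by term:
  d/dx[x^3] = 3x^2
  d/dx[-12xy] = -12x·y' - 12y
  d/dx[11y^3] = 33y^2·y'

Separating the contributions that come from x directly and those that come through y:
  without y':      3x^2 - 12y
  multiplying y':  -12x + 33y^2

so (3x^2 - 12y) + (-12x + 33y^2)·y' = 0, and therefore
  dy/dx = -(3x^2 - 12y)/(-12x + 33y^2) = (x^2 - 4y)/(4x - 11y^2)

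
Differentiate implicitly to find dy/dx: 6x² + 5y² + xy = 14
Take d/dx of both sides. Since y is implicitly a function of x, the chain rule attaches a y' = dy/dx factor whenever we differentiate through y.

Set F(x, y) = (left side) − (right side), so the curve is F = 0. Differentiating each term of F:
  d/dx[6x^2] = 12x
  d/dx[xy] = x·y' + y
  d/dx[5y^2] = 10y·y'
  d/dx[-14] = 0

Collecting, the y'-free part is the partial derivative in x and the y' coefficient is the partial derivative in y:
  ∂F/∂x = 12x + y
  ∂F/∂y = x + 10y

so d/dx[F(x, y(x))] = ∂F/∂x + (∂F/∂y)·y' = 0. Rearranging,
  dy/dx = -(∂F/∂x)/(∂F/∂y) = -(12x + y)/(x + 10y) = (-12x - y)/(x + 10y)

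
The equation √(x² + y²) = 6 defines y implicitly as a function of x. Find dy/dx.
Differentiate the relation implicitly: treat y = y(x) and apply the chain rule, so every y-derivative picks up a y' = dy/dx factor.

With everything moved to the left-hand side, differentiate term by term:
  d/dx[√(x^2 + y^2)] = (x + y·y')/√(x^2 + y^2)
  d/dx[-6] = 0

Separating the contributions that come from x directly and those that come through y:
  without y':      x/√(x^2 + y^2)
  multiplying y':  y/√(x^2 + y^2)

so (x/√(x^2 + y^2)) + (y/√(x^2 + y^2))·y' = 0, and therefore
  dy/dx = -(x/√(x^2 + y^2))/(y/√(x^2 + y^2)) = -x/y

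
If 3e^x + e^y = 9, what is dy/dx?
Differentiate the relation implicitly: treat y = y(x) and apply the chain rule, so every y-derivative picks up a y' = dy/dx factor.

With everything moved to the left-hand side, differentiate term by term:
  d/dx[3e^(x)] = 3e^(x)
  d/dx[e^(y)] = y'·e^(y)
  d/dx[-9] = 0

Separating the contributions that come from x directly and those that come through y:
  without y':      3e^(x)
  multiplying y':  e^(y)

so (3e^(x)) + (e^(y))·y' = 0, and therefore
  dy/dx = -(3e^(x))/(e^(y)) = -3e^(x - y)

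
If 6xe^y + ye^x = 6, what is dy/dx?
Differentiate the relation implicitly: treat y = y(x) and apply the chain rule, so every y-derivative picks up a y' = dy/dx factor.

With everything moved to the left-hand side, differentiate term by term:
  d/dx[6x·e^(y)] = 6x·y'·e^(y) + 6e^(y)
  d/dx[y·e^(x)] = y·e^(x) + y'·e^(x)
  d/dx[-6] = 0

Separating the contributions that come from x directly and those that come through y:
  without y':      y·e^(x) + 6e^(y)
  multiplying y':  6x·e^(y) + e^(x)

so (y·e^(x) + 6e^(y)) + (6x·e^(y) + e^(x))·y' = 0, and therefore
  dy/dx = -(y·e^(x) + 6e^(y))/(6x·e^(y) + e^(x)) = (-y·e^(x) - 6e^(y))/(6x·e^(y) + e^(x))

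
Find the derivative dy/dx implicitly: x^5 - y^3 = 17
Differentiate both sides with respect to x, treating y as y(x). By the chain rule, any term containing y contributes a factor of y' = dy/dx when we differentiate it.

Move every term to one side and write the relation as F(x, y) = 0. Term by term,
  d/dx[x^5] = 5x^4
  d/dx[-y^3] = -3y^2·y'
  d/dx[-17] = 0

The pieces without y' make up ∂F/∂x and the coefficient of y' is ∂F/∂y:
  ∂F/∂x = 5x^4,
  ∂F/∂y = -3y^2.

Since d/dx[F] = ∂F/∂x + (∂F/∂y)·y' = 0, solve for y':
  (∂F/∂y)·y' = -∂F/∂x
  dy/dx = -(∂F/∂x)/(∂F/∂y) = -(5x^4)/(-3y^2) = 5x^4/(3y^2)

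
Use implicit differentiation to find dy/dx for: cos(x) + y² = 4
Take d/dx of both sides. Since y is implicitly a function of x, the chain rule attaches a y' = dy/dx factor whenever we differentiate through y.

Set F(x, y) = (left side) − (right side), so the curve is F = 0. Differentiating each term of F:
  d/dx[y^2] = 2y·y'
  d/dx[cos(x)] = -sin(x)
  d/dx[-4] = 0

Collecting, the y'-free part is the partial derivative in x and the y' coefficient is the partial derivative in y:
  ∂F/∂x = -sin(x)
  ∂F/∂y = 2y

so d/dx[F(x, y(x))] = ∂F/∂x + (∂F/∂y)·y' = 0. Rearranging,
  dy/dx = -(∂F/∂x)/(∂F/∂y) = -(-sin(x))/(2y) = sin(x)/(2y)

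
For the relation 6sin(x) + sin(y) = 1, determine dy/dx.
Take d/dx of both sides. Since y is implicitly a function of x, the chain rule attaches a y' = dy/dx factor whenever we differentiate through y.

Set F(x, y) = (left side) − (right side), so the curve is F = 0. Differentiating each term of F:
  d/dx[6sin(x)] = 6cos(x)
  d/dx[sin(y)] = y'·cos(y)
  d/dx[-1] = 0

Collecting, the y'-free part is the partial derivative in x and the y' coefficient is the partial derivative in y:
  ∂F/∂x = 6cos(x)
  ∂F/∂y = cos(y)

so d/dx[F(x, y(x))] = ∂F/∂x + (∂F/∂y)·y' = 0. Rearranging,
  dy/dx = -(∂F/∂x)/(∂F/∂y) = -(6cos(x))/(cos(y)) = -6cos(x)/cos(y)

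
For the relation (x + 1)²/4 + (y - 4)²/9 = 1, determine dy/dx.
Take d/dx of both sides. Since y is implicitly a function of x, the chain rule attaches a y' = dy/dx factor whenever we differentiate through y.

Set F(x, y) = (left side) − (right side), so the curve is F = 0. Differentiating each term of F:
  d/dx[(x + 1)^2/4] = x/2 + 1/2
  d/dx[(y - 4)^2/9] = 2·y'(y - 4)/9
  d/dx[-1] = 0

Collecting, the y'-free part is the partial derivative in x and the y' coefficient is the partial derivative in y:
  ∂F/∂x = x/2 + 1/2
  ∂F/∂y = 2y/9 - 8/9

so d/dx[F(x, y(x))] = ∂F/∂x + (∂F/∂y)·y' = 0. Rearranging,
  dy/dx = -(∂F/∂x)/(∂F/∂y) = -(x/2 + 1/2)/(2y/9 - 8/9)
        = -((x + 1)/2)/(2(y - 4)/9) = 9(-x - 1)/(4(y - 4))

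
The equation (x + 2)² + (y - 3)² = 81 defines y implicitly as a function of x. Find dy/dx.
Differentiate the relation implicitly: treat y = y(x) and apply the chain rule, so every y-derivative picks up a y' = dy/dx factor.

With everything moved to the left-hand side, differentiate term by term:
  d/dx[(x + 2)^2] = 2x + 4
  d/dx[(y - 3)^2] = 2·y'(y - 3)
  d/dx[-81] = 0

Separating the contributions that come from x directly and those that come through y:
  without y':      2x + 4
  multiplying y':  2y - 6

so (2x + 4) + (2y - 6)·y' = 0, and therefore
  dy/dx = -(2x + 4)/(2y - 6) = (-x - 2)/(y - 3)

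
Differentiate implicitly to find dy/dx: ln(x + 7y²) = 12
Differentiate both sides with respect to x, treating y as y(x). By the chain rule, any term containing y contributes a factor of y' = dy/dx when we differentiate it.

Move every term to one side and write the relation as F(x, y) = 0. Term by term,
  d/dx[ln(x + 7y^2)] = (14y·y' + 1)/(x + 7y^2)
  d/dx[-12] = 0

The pieces without y' make up ∂F/∂x and the coefficient of y' is ∂F/∂y:
  ∂F/∂x = 1/(x + 7y^2),
  ∂F/∂y = 14y/(x + 7y^2).

Since d/dx[F] = ∂F/∂x + (∂F/∂y)·y' = 0, solve for y':
  (∂F/∂y)·y' = -∂F/∂x
  dy/dx = -(∂F/∂x)/(∂F/∂y) = -(1/(x + 7y^2))/(14y/(x + 7y^2)) = -1/(14y)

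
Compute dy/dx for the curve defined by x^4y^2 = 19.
Take d/dx of both sides. Since y is implicitly a function of x, the chain rule attaches a y' = dy/dx factor whenever we differentiate through y.

Set F(x, y) = (left side) − (right side), so the curve is F = 0. Differentiating each term of F:
  d/dx[x^4y^2] = 2x^4y·y' + 4x^3y^2
  d/dx[-19] = 0

Collecting, the y'-free part is the partial derivative in x and the y' coefficient is the partial derivative in y:
  ∂F/∂x = 4x^3y^2
  ∂F/∂y = 2x^4y

so d/dx[F(x, y(x))] = ∂F/∂x + (∂F/∂y)·y' = 0. Rearranging,
  dy/dx = -(∂F/∂x)/(∂F/∂y) = -(4x^3y^2)/(2x^4y) = -2y/x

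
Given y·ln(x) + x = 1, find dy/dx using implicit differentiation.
Apply d/dx to both sides, remembering that y depends on x. Each occurrence of y therefore brings in a y' = dy/dx via the chain rule.

With F(x, y) equal to the left-hand side minus the right, differentiate F term by term:
  d/dx[x] = 1
  d/dx[y·ln(x)] = y'·ln(x) + y/x
  d/dx[-1] = 0
Adding these up, d/dx[F] = 0 becomes
  (1 + y/x) + (ln(x))·y' = 0,
so isolating y',
  dy/dx = -(1 + y/x)/(ln(x))
        = -((x + y)/x)/(ln(x)) = (-x - y)/(x·ln(x))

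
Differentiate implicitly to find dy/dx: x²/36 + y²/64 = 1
Differentiate the relation implicitly: treat y = y(x) and apply the chain rule, so every y-derivative picks up a y' = dy/dx factor.

With everything moved to the left-hand side, differentiate term by term:
  d/dx[x^2/36] = x/18
  d/dx[y^2/64] = y·y'/32
  d/dx[-1] = 0

Separating the contributions that come from x directly and those that come through y:
  without y':      x/18
  multiplying y':  y/32

so (x/18) + (y/32)·y' = 0, and therefore
  dy/dx = -(x/18)/(y/32) = -16x/(9y)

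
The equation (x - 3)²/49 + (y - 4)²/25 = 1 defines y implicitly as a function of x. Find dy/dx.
Take d/dx of both sides. Since y is implicitly a function of x, the chain rule attaches a y' = dy/dx factor whenever we differentiate through y.

Set F(x, y) = (left side) − (right side), so the curve is F = 0. Differentiating each term of F:
  d/dx[(x - 3)^2/49] = 2x/49 - 6/49
  d/dx[(y - 4)^2/25] = 2·y'(y - 4)/25
  d/dx[-1] = 0

Collecting, the y'-free part is the partial derivative in x and the y' coefficient is the partial derivative in y:
  ∂F/∂x = 2x/49 - 6/49
  ∂F/∂y = 2y/25 - 8/25

so d/dx[F(x, y(x))] = ∂F/∂x + (∂F/∂y)·y' = 0. Rearranging,
  dy/dx = -(∂F/∂x)/(∂F/∂y) = -(2x/49 - 6/49)/(2y/25 - 8/25)
        = -(2(x - 3)/49)/(2(y - 4)/25) = 25(3 - x)/(49(y - 4))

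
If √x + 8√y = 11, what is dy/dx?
Differentiate both sides with respect to x, treating y as y(x). By the chain rule, any term containing y contributes a factor of y' = dy/dx when we differentiate it.

Move every term to one side and write the relation as F(x, y) = 0. Term by term,
  d/dx[√(x)] = 1/(2√(x))
  d/dx[8√(y)] = 4·y'/√(y)
  d/dx[-11] = 0

The pieces without y' make up ∂F/∂x and the coefficient of y' is ∂F/∂y:
  ∂F/∂x = 1/(2√(x)),
  ∂F/∂y = 4/√(y).

Since d/dx[F] = ∂F/∂x + (∂F/∂y)·y' = 0, solve for y':
  (∂F/∂y)·y' = -∂F/∂x
  dy/dx = -(∂F/∂x)/(∂F/∂y) = -(1/(2√(x)))/(4/√(y)) = -√(y)/(8√(x))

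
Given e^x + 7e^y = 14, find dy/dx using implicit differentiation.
Differentiate both sides with respect to x, treating y as y(x). By the chain rule, any term containing y contributes a factor of y' = dy/dx when we differentiate it.

Move every term to one side and write the relation as F(x, y) = 0. Term by term,
  d/dx[e^(x)] = e^(x)
  d/dx[7e^(y)] = 7·y'·e^(y)
  d/dx[-14] = 0

The pieces without y' make up ∂F/∂x and the coefficient of y' is ∂F/∂y:
  ∂F/∂x = e^(x),
  ∂F/∂y = 7e^(y).

Since d/dx[F] = ∂F/∂x + (∂F/∂y)·y' = 0, solve for y':
  (∂F/∂y)·y' = -∂F/∂x
  dy/dx = -(∂F/∂x)/(∂F/∂y) = -(e^(x))/(7e^(y)) = -e^(x - y)/7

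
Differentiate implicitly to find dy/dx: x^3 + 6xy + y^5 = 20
Differentiate the relation implicitly: treat y = y(x) and apply the chain rule, so every y-derivative picks up a y' = dy/dx factor.

With everything moved to the left-hand side, differentiate term by term:
  d/dx[x^3] = 3x^2
  d/dx[6xy] = 6x·y' + 6y
  d/dx[y^5] = 5y^4·y'
  d/dx[-20] = 0

Separating the contributions that come from x directly and those that come through y:
  without y':      3x^2 + 6y
  multiplying y':  6x + 5y^4

so (3x^2 + 6y) + (6x + 5y^4)·y' = 0, and therefore
  dy/dx = -(3x^2 + 6y)/(6x + 5y^4) = 3(-x^2 - 2y)/(6x + 5y^4)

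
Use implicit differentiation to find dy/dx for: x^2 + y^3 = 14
Differentiate both sides with respect to x, treating y as y(x). By the chain rule, any term containing y contributes a factor of y' = dy/dx when we differentiate it.

Move every term to one side and write the relation as F(x, y) = 0. Term by term,
  d/dx[x^2] = 2x
  d/dx[y^3] = 3y^2·y'
  d/dx[-14] = 0

The pieces without y' make up ∂F/∂x and the coefficient of y' is ∂F/∂y:
  ∂F/∂x = 2x,
  ∂F/∂y = 3y^2.

Since d/dx[F] = ∂F/∂x + (∂F/∂y)·y' = 0, solve for y':
  (∂F/∂y)·y' = -∂F/∂x
  dy/dx = -(∂F/∂x)/(∂F/∂y) = -(2x)/(3y^2) = -2x/(3y^2)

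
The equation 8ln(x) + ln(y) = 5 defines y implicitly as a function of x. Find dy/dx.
Apply d/dx to both sides, remembering that y depends on x. Each occurrence of y therefore brings in a y' = dy/dx via the chain rule.

With F(x, y) equal to the left-hand side minus the right, differentiate F term by term:
  d/dx[8ln(x)] = 8/x
  d/dx[ln(y)] = y'/y
  d/dx[-5] = 0
Adding these up, d/dx[F] = 0 becomes
  (8/x) + (1/y)·y' = 0,
so isolating y',
  dy/dx = -(8/x)/(1/y) = -8y/x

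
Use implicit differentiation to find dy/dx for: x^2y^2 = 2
Differentiate both sides with respect to x, treating y as y(x). By the chain rule, any term containing y contributes a factor of y' = dy/dx when we differentiate it.

Move every term to one side and write the relation as F(x, y) = 0. Term by term,
  d/dx[x^2y^2] = 2x^2y·y' + 2xy^2
  d/dx[-2] = 0

The pieces without y' make up ∂F/∂x and the coefficient of y' is ∂F/∂y:
  ∂F/∂x = 2xy^2,
  ∂F/∂y = 2x^2y.

Since d/dx[F] = ∂F/∂x + (∂F/∂y)·y' = 0, solve for y':
  (∂F/∂y)·y' = -∂F/∂x
  dy/dx = -(∂F/∂x)/(∂F/∂y) = -(2xy^2)/(2x^2y) = -y/x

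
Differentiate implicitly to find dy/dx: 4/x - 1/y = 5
Apply d/dx to both sides, remembering that y depends on x. Each occurrence of y therefore brings in a y' = dy/dx via the chain rule.

With F(x, y) equal to the left-hand side minus the right, differentiate F term by term:
  d/dx[-1/y] = y'/y^2
  d/dx[4/x] = -4/x^2
  d/dx[-5] = 0
Adding these up, d/dx[F] = 0 becomes
  (-4/x^2) + (y^(-2))·y' = 0,
so isolating y',
  dy/dx = -(-4/x^2)/(y^(-2)) = 4y^2/x^2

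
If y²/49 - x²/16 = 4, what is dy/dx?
Differentiate the relation implicitly: treat y = y(x) and apply the chain rule, so every y-derivative picks up a y' = dy/dx factor.

With everything moved to the left-hand side, differentiate term by term:
  d/dx[-x^2/16] = -x/8
  d/dx[y^2/49] = 2y·y'/49
  d/dx[-4] = 0

Separating the contributions that come from x directly and those that come through y:
  without y':      -x/8
  multiplying y':  2y/49

so (-x/8) + (2y/49)·y' = 0, and therefore
  dy/dx = -(-x/8)/(2y/49) = 49x/(16y)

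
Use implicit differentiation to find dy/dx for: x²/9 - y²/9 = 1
Apply d/dx to both sides, remembering that y depends on x. Each occurrence of y therefore brings in a y' = dy/dx via the chain rule.

With F(x, y) equal to the left-hand side minus the right, differentiate F term by term:
  d/dx[x^2/9] = 2x/9
  d/dx[-y^2/9] = -2y·y'/9
  d/dx[-1] = 0
Adding these up, d/dx[F] = 0 becomes
  (2x/9) + (-2y/9)·y' = 0,
so isolating y',
  dy/dx = -(2x/9)/(-2y/9) = x/y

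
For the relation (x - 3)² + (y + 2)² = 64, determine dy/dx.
Apply d/dx to both sides, remembering that y depends on x. Each occurrence of y therefore brings in a y' = dy/dx via the chain rule.

With F(x, y) equal to the left-hand side minus the right, differentiate F term by term:
  d/dx[(x - 3)^2] = 2x - 6
  d/dx[(y + 2)^2] = 2·y'(y + 2)
  d/dx[-64] = 0
Adding these up, d/dx[F] = 0 becomes
  (2x - 6) + (2y + 4)·y' = 0,
so isolating y',
  dy/dx = -(2x - 6)/(2y + 4) = (3 - x)/(y + 2)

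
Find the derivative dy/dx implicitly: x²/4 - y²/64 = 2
Apply d/dx to both sides, remembering that y depends on x. Each occurrence of y therefore brings in a y' = dy/dx via the chain rule.

With F(x, y) equal to the left-hand side minus the right, differentiate F term by term:
  d/dx[x^2/4] = x/2
  d/dx[-y^2/64] = -y·y'/32
  d/dx[-2] = 0
Adding these up, d/dx[F] = 0 becomes
  (x/2) + (-y/32)·y' = 0,
so isolating y',
  dy/dx = -(x/2)/(-y/32) = 16x/y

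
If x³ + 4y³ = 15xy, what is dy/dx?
Apply d/dx to both sides, remembering that y depends on x. Each occurrence of y therefore brings in a y' = dy/dx via the chain rule.

With F(x, y) equal to the left-hand side minus the right, differentiate F term by term:
  d/dx[x^3] = 3x^2
  d/dx[-15xy] = -15x·y' - 15y
  d/dx[4y^3] = 12y^2·y'
Adding these up, d/dx[F] = 0 becomes
  (3x^2 - 15y) + (-15x + 12y^2)·y' = 0,
so isolating y',
  dy/dx = -(3x^2 - 15y)/(-15x + 12y^2) = (x^2 - 5y)/(5x - 4y^2)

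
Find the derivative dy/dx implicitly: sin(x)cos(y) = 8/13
Take d/dx of both sides. Since y is implicitly a function of x, the chain rule attaches a y' = dy/dx factor whenever we differentiate through y.

Set F(x, y) = (left side) − (right side), so the curve is F = 0. Differentiating each term of F:
  d/dx[sin(x)·cos(y)] = -y'·sin(x)·sin(y) + cos(x)·cos(y)
  d/dx[-8/13] = 0

Collecting, the y'-free part is the partial derivative in x and the y' coefficient is the partial derivative in y:
  ∂F/∂x = cos(x)·cos(y)
  ∂F/∂y = -sin(x)·sin(y)

so d/dx[F(x, y(x))] = ∂F/∂x + (∂F/∂y)·y' = 0. Rearranging,
  dy/dx = -(∂F/∂x)/(∂F/∂y) = -(cos(x)·cos(y))/(-sin(x)·sin(y)) = 1/(tan(x)·tan(y))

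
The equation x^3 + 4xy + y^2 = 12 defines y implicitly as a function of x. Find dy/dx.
Differentiate both sides with respect to x, treating y as y(x). By the chain rule, any term containing y contributes a factor of y' = dy/dx when we differentiate it.

Move every term to one side and write the relation as F(x, y) = 0. Term by term,
  d/dx[x^3] = 3x^2
  d/dx[4xy] = 4x·y' + 4y
  d/dx[y^2] = 2y·y'
  d/dx[-12] = 0

The pieces without y' make up ∂F/∂x and the coefficient of y' is ∂F/∂y:
  ∂F/∂x = 3x^2 + 4y,
  ∂F/∂y = 4x + 2y.

Since d/dx[F] = ∂F/∂x + (∂F/∂y)·y' = 0, solve for y':
  (∂F/∂y)·y' = -∂F/∂x
  dy/dx = -(∂F/∂x)/(∂F/∂y) = -(3x^2 + 4y)/(4x + 2y) = (-3x^2 - 4y)/(2(2x + y))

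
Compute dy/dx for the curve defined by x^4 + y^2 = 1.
Differentiate the relation implicitly: treat y = y(x) and apply the chain rule, so every y-derivative picks up a y' = dy/dx factor.

With everything moved to the left-hand side, differentiate term by term:
  d/dx[x^4] = 4x^3
  d/dx[y^2] = 2y·y'
  d/dx[-1] = 0

Separating the contributions that come from x directly and those that come through y:
  without y':      4x^3
  multiplying y':  2y

so (4x^3) + (2y)·y' = 0, and therefore
  dy/dx = -(4x^3)/(2y) = -2x^3/y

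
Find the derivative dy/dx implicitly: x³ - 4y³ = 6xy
Take d/dx of both sides. Since y is implicitly a function of x, the chain rule attaches a y' = dy/dx factor whenever we differentiate through y.

Set F(x, y) = (left side) − (right side), so the curve is F = 0. Differentiating each term of F:
  d/dx[x^3] = 3x^2
  d/dx[-6xy] = -6x·y' - 6y
  d/dx[-4y^3] = -12y^2·y'

Collecting, the y'-free part is the partial derivative in x and the y' coefficient is the partial derivative in y:
  ∂F/∂x = 3x^2 - 6y
  ∂F/∂y = -6x - 12y^2

so d/dx[F(x, y(x))] = ∂F/∂x + (∂F/∂y)·y' = 0. Rearranging,
  dy/dx = -(∂F/∂x)/(∂F/∂y) = -(3x^2 - 6y)/(-6x - 12y^2) = (x^2/2 - y)/(x + 2y^2)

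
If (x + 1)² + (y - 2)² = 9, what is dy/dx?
Apply d/dx to both sides, remembering that y depends on x. Each occurrence of y therefore brings in a y' = dy/dx via the chain rule.

With F(x, y) equal to the left-hand side minus the right, differentiate F term by term:
  d/dx[(x + 1)^2] = 2x + 2
  d/dx[(y - 2)^2] = 2·y'(y - 2)
  d/dx[-9] = 0
Adding these up, d/dx[F] = 0 becomes
  (2x + 2) + (2y - 4)·y' = 0,
so isolating y',
  dy/dx = -(2x + 2)/(2y - 4) = (-x - 1)/(y - 2)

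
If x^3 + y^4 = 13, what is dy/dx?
Take d/dx of both sides. Since y is implicitly a function of x, the chain rule attaches a y' = dy/dx factor whenever we differentiate through y.

Set F(x, y) = (left side) − (right side), so the curve is F = 0. Differentiating each term of F:
  d/dx[x^3] = 3x^2
  d/dx[y^4] = 4y^3·y'
  d/dx[-13] = 0

Collecting, the y'-free part is the partial derivative in x and the y' coefficient is the partial derivative in y:
  ∂F/∂x = 3x^2
  ∂F/∂y = 4y^3

so d/dx[F(x, y(x))] = ∂F/∂x + (∂F/∂y)·y' = 0. Rearranging,
  dy/dx = -(∂F/∂x)/(∂F/∂y) = -(3x^2)/(4y^3) = -3x^2/(4y^3)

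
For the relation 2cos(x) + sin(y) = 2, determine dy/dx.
Differentiate both sides with respect to x, treating y as y(x). By the chain rule, any term containing y contributes a factor of y' = dy/dx when we differentiate it.

Move every term to one side and write the relation as F(x, y) = 0. Term by term,
  d/dx[sin(y)] = y'·cos(y)
  d/dx[2cos(x)] = -2sin(x)
  d/dx[-2] = 0

The pieces without y' make up ∂F/∂x and the coefficient of y' is ∂F/∂y:
  ∂F/∂x = -2sin(x),
  ∂F/∂y = cos(y).

Since d/dx[F] = ∂F/∂x + (∂F/∂y)·y' = 0, solve for y':
  (∂F/∂y)·y' = -∂F/∂x
  dy/dx = -(∂F/∂x)/(∂F/∂y) = -(-2sin(x))/(cos(y)) = 2sin(x)/cos(y)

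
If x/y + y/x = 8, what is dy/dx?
Apply d/dx to both sides, remembering that y depends on x. Each occurrence of y therefore brings in a y' = dy/dx via the chain rule.

With F(x, y) equal to the left-hand side minus the right, differentiate F term by term:
  d/dx[x/y] = -x·y'/y^2 + 1/y
  d/dx[y/x] = y'/x - y/x^2
  d/dx[-8] = 0
Adding these up, d/dx[F] = 0 becomes
  (1/y - y/x^2) + (-x/y^2 + 1/x)·y' = 0,
so isolating y',
  dy/dx = -(1/y - y/x^2)/(-x/y^2 + 1/x)
        = -((x - y)(x + y)/(x^2y))/(-(x - y)(x + y)/(xy^2)) = y/x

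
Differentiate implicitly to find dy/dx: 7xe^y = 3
Differentiate the relation implicitly: treat y = y(x) and apply the chain rule, so every y-derivative picks up a y' = dy/dx factor.

With everything moved to the left-hand side, differentiate term by term:
  d/dx[7x·e^(y)] = 7x·y'·e^(y) + 7e^(y)
  d/dx[-3] = 0

Separating the contributions that come from x directly and those that come through y:
  without y':      7e^(y)
  multiplying y':  7x·e^(y)

so (7e^(y)) + (7x·e^(y))·y' = 0, and therefore
  dy/dx = -(7e^(y))/(7x·e^(y)) = -1/x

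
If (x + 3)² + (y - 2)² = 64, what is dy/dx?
Take d/dx of both sides. Since y is implicitly a function of x, the chain rule attaches a y' = dy/dx factor whenever we differentiate through y.

Set F(x, y) = (left side) − (right side), so the curve is F = 0. Differentiating each term of F:
  d/dx[(x + 3)^2] = 2x + 6
  d/dx[(y - 2)^2] = 2·y'(y - 2)
  d/dx[-64] = 0

Collecting, the y'-free part is the partial derivative in x and the y' coefficient is the partial derivative in y:
  ∂F/∂x = 2x + 6
  ∂F/∂y = 2y - 4

so d/dx[F(x, y(x))] = ∂F/∂x + (∂F/∂y)·y' = 0. Rearranging,
  dy/dx = -(∂F/∂x)/(∂F/∂y) = -(2x + 6)/(2y - 4) = (-x - 3)/(y - 2)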